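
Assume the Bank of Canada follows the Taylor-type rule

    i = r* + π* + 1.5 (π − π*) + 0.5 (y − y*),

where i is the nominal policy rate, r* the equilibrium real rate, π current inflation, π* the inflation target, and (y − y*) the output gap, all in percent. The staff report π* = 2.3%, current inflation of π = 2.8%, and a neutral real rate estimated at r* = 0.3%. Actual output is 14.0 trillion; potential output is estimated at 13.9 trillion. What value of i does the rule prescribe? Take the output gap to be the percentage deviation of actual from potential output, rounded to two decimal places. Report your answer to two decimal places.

3.71%

Output gap = 100 × (14.0 − 13.9) / 13.9 = 0.72%.
i = 0.30 + 2.30 + 1.5 × (2.80 − 2.30) + 0.5 × 0.72
   = 0.30 + 2.3 + 0.75 + 0.36 = 3.71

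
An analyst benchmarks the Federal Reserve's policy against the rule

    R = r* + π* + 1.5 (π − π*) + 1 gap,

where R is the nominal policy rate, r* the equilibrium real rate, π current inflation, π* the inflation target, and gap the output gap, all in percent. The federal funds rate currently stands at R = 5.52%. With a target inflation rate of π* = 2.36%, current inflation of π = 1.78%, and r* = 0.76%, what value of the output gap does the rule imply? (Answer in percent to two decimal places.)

3.27%

1 gap = 5.52 − 0.76 − 2.36 − 1.5 × (1.78 − 2.36) = 3.27
gap = 3.27 / 1 = 3.27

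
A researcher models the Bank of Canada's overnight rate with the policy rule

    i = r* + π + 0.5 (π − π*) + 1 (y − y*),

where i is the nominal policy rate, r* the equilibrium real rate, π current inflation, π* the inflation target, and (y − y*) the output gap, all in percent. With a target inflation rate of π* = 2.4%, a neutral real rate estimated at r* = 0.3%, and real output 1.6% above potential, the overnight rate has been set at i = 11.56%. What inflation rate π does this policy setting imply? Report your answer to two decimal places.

Output 1.6% above potential → (y − y*) = 1.6.
Collecting π: i = r* + (1 + 0.5) π − 0.5 π* + 1 (y − y*)
1.5 π = 11.56 − 0.3 + 0.5 × 2.4 − 1 × 1.6 = 10.86
π = 10.86 / 1.5 = 7.24

7.24%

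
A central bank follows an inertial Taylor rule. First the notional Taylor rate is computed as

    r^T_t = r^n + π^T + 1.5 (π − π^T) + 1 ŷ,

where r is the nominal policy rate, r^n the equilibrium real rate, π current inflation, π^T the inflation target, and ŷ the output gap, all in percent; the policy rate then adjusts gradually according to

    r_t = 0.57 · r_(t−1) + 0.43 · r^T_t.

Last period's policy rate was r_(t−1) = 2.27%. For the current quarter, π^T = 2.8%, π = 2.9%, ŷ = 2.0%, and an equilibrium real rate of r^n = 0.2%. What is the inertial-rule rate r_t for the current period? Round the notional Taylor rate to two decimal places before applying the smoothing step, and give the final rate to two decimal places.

3.51%

r^T_t = 0.2 + 2.8 + 1.5 × (2.9 − 2.8) + 1 × 2.0
   = 0.2 + 2.8 + 0.15 + 2 = 5.15
r_t = 0.57 × 2.27 + 0.43 × 5.15 = 1.2939 + 2.2145 = 3.51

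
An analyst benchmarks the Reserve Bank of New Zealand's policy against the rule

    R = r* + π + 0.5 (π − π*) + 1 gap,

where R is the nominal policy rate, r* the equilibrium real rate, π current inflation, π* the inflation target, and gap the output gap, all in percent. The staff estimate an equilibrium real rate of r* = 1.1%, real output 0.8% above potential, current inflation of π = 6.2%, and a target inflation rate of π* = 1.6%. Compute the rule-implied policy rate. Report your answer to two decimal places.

Output 0.8% above potential → gap = 0.8.
R = 1.1 + 6.2 + 0.5 × (6.2 − 1.6) + 1 × 0.8
   = 1.1 + 6.2 + 2.3 + 0.8 = 10.40

10.40%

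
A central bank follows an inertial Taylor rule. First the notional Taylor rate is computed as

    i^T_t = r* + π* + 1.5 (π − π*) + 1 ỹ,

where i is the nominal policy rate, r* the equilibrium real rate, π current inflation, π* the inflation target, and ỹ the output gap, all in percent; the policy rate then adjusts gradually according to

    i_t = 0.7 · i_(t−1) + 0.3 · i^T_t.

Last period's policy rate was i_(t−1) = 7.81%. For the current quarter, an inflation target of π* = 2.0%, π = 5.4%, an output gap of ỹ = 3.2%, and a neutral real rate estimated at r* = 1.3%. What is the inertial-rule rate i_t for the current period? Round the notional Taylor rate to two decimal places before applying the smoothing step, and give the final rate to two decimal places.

8.95%

i^T_t = 1.3 + 2.0 + 1.5 × (5.4 − 2.0) + 1 × 3.2
   = 1.3 + 2 + 5.1 + 3.2 = 11.60
i_t = 0.7 × 7.81 + 0.3 × 11.60 = 5.467 + 3.48 = 8.95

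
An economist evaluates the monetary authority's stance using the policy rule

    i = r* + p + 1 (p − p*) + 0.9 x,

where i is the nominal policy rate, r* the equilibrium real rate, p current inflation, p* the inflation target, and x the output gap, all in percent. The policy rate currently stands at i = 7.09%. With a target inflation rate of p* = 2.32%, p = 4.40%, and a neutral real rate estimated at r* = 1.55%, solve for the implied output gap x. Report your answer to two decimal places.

0.9 x = 7.09 − 1.55 − 4.40 − 1 × (4.40 − 2.32) = -0.94
x = -0.94 / 0.9 = -1.04

-1.04%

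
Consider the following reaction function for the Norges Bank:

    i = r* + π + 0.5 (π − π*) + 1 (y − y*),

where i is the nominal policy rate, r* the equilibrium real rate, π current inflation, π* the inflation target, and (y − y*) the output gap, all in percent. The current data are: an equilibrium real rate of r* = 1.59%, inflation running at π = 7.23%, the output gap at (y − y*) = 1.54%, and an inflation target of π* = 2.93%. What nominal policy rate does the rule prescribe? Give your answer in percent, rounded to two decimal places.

12.51%

i = 1.59 + 7.23 + 0.5 × (7.23 − 2.93) + 1 × 1.54
   = 1.59 + 7.23 + 2.15 + 1.54 = 12.51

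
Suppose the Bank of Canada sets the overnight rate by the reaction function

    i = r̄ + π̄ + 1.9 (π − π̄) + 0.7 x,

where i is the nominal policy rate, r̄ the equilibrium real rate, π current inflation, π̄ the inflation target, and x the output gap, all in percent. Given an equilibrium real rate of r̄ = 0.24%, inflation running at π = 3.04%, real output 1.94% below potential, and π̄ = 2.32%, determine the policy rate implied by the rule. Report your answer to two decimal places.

Output 1.94% below potential → x = -1.94.
i = 0.24 + 2.32 + 1.9 × (3.04 − 2.32) + 0.7 × (-1.94)
   = 0.24 + 2.32 + 1.368 − 1.358 = 2.57

2.57%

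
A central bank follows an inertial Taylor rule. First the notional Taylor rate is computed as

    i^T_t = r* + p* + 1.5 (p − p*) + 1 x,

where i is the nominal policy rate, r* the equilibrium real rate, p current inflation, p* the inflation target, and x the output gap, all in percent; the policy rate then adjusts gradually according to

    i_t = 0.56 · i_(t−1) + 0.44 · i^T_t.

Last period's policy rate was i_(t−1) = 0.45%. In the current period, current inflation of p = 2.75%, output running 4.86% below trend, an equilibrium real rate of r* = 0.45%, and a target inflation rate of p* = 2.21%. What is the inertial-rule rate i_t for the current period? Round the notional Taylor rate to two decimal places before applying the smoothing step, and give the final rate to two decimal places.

-0.36%

Output 4.86% below potential → x = -4.86.
i^T_t = 0.45 + 2.21 + 1.5 × (2.75 − 2.21) + 1 × (-4.86)
   = 0.45 + 2.21 + 0.81 − 4.86 = -1.39
i_t = 0.56 × 0.45 + 0.44 × (-1.39) = 0.252 − 0.6116 = -0.36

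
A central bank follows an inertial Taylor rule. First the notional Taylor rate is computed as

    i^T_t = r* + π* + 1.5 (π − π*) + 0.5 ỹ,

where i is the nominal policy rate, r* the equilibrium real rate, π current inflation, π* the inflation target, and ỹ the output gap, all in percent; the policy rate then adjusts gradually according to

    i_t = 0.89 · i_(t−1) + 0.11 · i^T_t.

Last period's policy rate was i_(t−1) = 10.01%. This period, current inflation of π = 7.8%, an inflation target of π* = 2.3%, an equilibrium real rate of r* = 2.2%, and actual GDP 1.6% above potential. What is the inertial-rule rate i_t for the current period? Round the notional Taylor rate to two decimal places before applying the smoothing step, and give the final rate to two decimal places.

Output 1.6% above potential → ỹ = 1.6.
i^T_t = 2.2 + 2.3 + 1.5 × (7.8 − 2.3) + 0.5 × 1.6
   = 2.2 + 2.3 + 8.25 + 0.8 = 13.55
i_t = 0.89 × 10.01 + 0.11 × 13.55 = 8.9089 + 1.4905 = 10.40

10.40%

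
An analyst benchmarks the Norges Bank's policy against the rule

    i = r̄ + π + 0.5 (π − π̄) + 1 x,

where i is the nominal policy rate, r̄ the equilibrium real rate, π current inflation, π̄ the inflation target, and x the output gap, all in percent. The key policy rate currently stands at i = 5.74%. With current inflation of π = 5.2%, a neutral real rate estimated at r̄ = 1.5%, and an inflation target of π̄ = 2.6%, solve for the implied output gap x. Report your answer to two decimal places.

-2.26%

1 x = 5.74 − 1.5 − 5.2 − 0.5 × (5.2 − 2.6) = -2.26
x = -2.26 / 1 = -2.26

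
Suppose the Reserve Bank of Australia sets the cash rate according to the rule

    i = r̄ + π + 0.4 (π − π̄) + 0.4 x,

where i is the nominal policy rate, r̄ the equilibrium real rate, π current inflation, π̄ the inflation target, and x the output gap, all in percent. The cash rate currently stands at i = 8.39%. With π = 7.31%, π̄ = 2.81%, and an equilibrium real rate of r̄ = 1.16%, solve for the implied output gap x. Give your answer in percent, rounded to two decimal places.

-4.70%

0.4 x = 8.39 − 1.16 − 7.31 − 0.4 × (7.31 − 2.81) = -1.88
x = -1.88 / 0.4 = -4.70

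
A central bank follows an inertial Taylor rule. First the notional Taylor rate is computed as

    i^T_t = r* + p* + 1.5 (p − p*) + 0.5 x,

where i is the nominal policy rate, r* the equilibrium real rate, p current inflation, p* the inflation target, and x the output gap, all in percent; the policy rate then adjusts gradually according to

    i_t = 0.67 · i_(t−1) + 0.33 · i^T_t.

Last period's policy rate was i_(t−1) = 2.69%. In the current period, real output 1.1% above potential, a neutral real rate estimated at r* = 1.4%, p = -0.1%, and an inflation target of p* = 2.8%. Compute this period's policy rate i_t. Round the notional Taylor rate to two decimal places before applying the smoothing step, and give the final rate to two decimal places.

Output 1.1% above potential → x = 1.1.
i^T_t = 1.4 + 2.8 + 1.5 × (-0.1 − 2.8) + 0.5 × 1.1
   = 1.4 + 2.8 − 4.35 + 0.55 = 0.40
i_t = 0.67 × 2.69 + 0.33 × 0.40 = 1.8023 + 0.132 = 1.93

1.93%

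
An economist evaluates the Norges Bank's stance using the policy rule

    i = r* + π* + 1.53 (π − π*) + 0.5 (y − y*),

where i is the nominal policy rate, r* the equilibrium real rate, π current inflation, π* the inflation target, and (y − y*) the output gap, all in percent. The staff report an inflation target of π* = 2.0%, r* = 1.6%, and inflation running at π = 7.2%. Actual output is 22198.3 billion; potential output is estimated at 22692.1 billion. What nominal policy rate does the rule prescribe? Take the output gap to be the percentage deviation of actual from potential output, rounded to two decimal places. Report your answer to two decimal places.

10.47%

Output gap = 100 × (22198.3 − 22692.1) / 22692.1 = -2.18%.
i = 1.60 + 2.00 + 1.53 × (7.20 − 2.00) + 0.5 × (-2.18)
   = 1.60 + 2 + 7.956 − 1.09 = 10.47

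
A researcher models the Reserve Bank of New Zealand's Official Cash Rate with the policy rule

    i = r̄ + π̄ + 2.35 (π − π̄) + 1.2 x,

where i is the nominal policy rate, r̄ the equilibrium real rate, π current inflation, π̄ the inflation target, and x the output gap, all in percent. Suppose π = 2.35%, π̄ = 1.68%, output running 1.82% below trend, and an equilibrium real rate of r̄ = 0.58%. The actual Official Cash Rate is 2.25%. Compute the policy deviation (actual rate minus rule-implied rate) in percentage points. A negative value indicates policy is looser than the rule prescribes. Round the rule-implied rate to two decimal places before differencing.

Output 1.82% below potential → x = -1.82.
i = 0.58 + 1.68 + 2.35 × (2.35 − 1.68) + 1.2 × (-1.82)
   = 0.58 + 1.68 + 1.5745 − 2.184 = 1.65
Deviation = 2.25 − 1.65 = 0.60 pp.

0.60 pp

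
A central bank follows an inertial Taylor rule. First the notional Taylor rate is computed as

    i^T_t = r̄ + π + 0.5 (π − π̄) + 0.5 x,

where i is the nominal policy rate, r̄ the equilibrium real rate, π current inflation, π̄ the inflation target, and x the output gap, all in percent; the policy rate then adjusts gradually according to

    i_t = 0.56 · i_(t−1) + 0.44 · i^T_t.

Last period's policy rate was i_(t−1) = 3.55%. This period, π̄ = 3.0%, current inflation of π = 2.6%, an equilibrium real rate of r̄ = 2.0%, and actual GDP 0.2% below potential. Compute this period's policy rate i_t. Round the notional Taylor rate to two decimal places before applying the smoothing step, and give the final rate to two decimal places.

Output 0.2% below potential → x = -0.2.
i^T_t = 2.0 + 2.6 + 0.5 × (2.6 − 3.0) + 0.5 × (-0.2)
   = 2.0 + 2.6 − 0.2 − 0.1 = 4.30
i_t = 0.56 × 3.55 + 0.44 × 4.30 = 1.988 + 1.892 = 3.88

3.88%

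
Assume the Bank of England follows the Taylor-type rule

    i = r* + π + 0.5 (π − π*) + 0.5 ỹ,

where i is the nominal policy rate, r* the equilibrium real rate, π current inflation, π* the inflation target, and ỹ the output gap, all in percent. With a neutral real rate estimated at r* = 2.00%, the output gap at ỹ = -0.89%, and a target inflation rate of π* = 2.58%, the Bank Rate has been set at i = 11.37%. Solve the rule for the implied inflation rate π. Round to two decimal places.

7.40%

Collecting π: i = r* + (1 + 0.5) π − 0.5 π* + 0.5 ỹ
1.5 π = 11.37 − 2.00 + 0.5 × 2.58 − 0.5 × (-0.89) = 11.105
π = 11.105 / 1.5 = 7.40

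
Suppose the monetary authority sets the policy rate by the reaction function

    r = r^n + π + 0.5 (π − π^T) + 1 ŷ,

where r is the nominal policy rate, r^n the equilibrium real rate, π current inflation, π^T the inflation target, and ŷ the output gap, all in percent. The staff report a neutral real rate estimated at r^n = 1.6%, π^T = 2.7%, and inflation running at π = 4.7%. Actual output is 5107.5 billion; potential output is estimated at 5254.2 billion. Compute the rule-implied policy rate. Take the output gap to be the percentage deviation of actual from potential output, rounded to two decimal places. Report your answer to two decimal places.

Output gap = 100 × (5107.5 − 5254.2) / 5254.2 = -2.79%.
r = 1.60 + 4.70 + 0.5 × (4.70 − 2.70) + 1 × (-2.79)
   = 1.60 + 4.7 + 1 − 2.79 = 4.51

4.51%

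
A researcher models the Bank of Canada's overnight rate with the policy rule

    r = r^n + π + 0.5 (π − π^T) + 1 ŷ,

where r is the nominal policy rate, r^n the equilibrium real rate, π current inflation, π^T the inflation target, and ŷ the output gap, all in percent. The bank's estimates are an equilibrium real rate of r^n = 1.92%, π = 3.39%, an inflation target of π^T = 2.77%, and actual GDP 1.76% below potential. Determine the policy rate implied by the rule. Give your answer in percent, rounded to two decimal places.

Output 1.76% below potential → ŷ = -1.76.
r = 1.92 + 3.39 + 0.5 × (3.39 − 2.77) + 1 × (-1.76)
   = 1.92 + 3.39 + 0.31 − 1.76 = 3.86

3.86%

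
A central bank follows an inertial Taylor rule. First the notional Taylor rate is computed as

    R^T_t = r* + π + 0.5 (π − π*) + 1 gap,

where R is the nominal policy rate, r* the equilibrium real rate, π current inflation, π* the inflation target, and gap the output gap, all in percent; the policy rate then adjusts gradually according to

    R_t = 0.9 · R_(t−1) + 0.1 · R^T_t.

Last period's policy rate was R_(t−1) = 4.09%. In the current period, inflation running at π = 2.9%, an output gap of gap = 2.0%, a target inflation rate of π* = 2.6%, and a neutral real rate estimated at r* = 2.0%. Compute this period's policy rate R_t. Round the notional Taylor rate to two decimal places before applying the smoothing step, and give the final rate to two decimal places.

R^T_t = 2.0 + 2.9 + 0.5 × (2.9 − 2.6) + 1 × 2.0
   = 2.0 + 2.9 + 0.15 + 2 = 7.05
R_t = 0.9 × 4.09 + 0.1 × 7.05 = 3.681 + 0.705 = 4.39

4.39%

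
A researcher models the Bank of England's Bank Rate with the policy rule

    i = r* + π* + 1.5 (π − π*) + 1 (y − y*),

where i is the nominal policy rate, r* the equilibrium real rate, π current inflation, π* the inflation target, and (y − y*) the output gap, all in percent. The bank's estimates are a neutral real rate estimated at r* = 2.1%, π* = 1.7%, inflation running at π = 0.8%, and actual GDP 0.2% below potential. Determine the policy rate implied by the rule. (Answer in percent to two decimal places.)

Output 0.2% below potential → (y − y*) = -0.2.
i = 2.1 + 1.7 + 1.5 × (0.8 − 1.7) + 1 × (-0.2)
   = 2.1 + 1.7 − 1.35 − 0.2 = 2.25

2.25%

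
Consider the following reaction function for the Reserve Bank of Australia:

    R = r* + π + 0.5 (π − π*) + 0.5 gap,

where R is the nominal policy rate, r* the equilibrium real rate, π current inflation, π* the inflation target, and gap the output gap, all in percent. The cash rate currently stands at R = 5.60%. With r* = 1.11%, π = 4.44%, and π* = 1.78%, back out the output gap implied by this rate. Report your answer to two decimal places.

-2.56%

0.5 gap = 5.60 − 1.11 − 4.44 − 0.5 × (4.44 − 1.78) = -1.28
gap = -1.28 / 0.5 = -2.56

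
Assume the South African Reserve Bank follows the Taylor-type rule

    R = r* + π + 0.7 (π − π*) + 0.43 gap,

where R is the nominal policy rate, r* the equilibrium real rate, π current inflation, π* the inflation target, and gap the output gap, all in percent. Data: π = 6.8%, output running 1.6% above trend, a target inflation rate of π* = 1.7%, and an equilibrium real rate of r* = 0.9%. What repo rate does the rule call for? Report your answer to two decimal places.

11.96%

Output 1.6% above potential → gap = 1.6.
R = 0.9 + 6.8 + 0.7 × (6.8 − 1.7) + 0.43 × 1.6
   = 0.9 + 6.8 + 3.57 + 0.688 = 11.96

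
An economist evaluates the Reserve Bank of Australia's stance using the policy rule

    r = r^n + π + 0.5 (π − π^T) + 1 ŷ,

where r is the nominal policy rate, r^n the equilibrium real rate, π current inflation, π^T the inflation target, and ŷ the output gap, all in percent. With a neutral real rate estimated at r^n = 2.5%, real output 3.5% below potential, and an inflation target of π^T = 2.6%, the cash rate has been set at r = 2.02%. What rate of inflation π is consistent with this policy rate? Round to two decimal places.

Output 3.5% below potential → ŷ = -3.5.
Collecting π: r = r^n + (1 + 0.5) π − 0.5 π^T + 1 ŷ
1.5 π = 2.02 − 2.5 + 0.5 × 2.6 − 1 × (-3.5) = 4.32
π = 4.32 / 1.5 = 2.88

2.88%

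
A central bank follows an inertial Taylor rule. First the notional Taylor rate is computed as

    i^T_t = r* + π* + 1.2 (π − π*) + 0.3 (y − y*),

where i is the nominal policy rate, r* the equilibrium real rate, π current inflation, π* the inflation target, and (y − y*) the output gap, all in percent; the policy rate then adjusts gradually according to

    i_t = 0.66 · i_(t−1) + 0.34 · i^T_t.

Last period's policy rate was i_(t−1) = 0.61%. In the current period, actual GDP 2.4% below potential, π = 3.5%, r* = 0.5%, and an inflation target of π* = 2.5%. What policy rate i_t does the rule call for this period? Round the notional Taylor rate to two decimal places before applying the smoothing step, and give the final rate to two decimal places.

1.59%

Output 2.4% below potential → (y − y*) = -2.4.
i^T_t = 0.5 + 2.5 + 1.2 × (3.5 − 2.5) + 0.3 × (-2.4)
   = 0.5 + 2.5 + 1.2 − 0.72 = 3.48
i_t = 0.66 × 0.61 + 0.34 × 3.48 = 0.4026 + 1.1832 = 1.59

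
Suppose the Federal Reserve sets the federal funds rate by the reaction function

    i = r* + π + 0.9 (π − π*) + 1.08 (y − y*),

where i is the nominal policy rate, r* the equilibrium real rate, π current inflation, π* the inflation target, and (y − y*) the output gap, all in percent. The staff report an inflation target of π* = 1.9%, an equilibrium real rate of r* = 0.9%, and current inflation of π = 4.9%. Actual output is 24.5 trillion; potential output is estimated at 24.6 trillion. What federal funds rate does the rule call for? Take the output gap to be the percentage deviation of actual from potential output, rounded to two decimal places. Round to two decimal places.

8.06%

Output gap = 100 × (24.5 − 24.6) / 24.6 = -0.41%.
i = 0.90 + 4.90 + 0.9 × (4.90 − 1.90) + 1.08 × (-0.41)
   = 0.90 + 4.9 + 2.7 − 0.4428 = 8.06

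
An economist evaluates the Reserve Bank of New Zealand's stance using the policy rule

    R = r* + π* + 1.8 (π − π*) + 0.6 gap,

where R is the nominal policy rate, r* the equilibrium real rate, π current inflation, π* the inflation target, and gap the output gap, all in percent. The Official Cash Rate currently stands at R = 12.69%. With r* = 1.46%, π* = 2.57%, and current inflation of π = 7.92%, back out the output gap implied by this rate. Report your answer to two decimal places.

0.6 gap = 12.69 − 1.46 − 2.57 − 1.8 × (7.92 − 2.57) = -0.97
gap = -0.97 / 0.6 = -1.62

-1.62%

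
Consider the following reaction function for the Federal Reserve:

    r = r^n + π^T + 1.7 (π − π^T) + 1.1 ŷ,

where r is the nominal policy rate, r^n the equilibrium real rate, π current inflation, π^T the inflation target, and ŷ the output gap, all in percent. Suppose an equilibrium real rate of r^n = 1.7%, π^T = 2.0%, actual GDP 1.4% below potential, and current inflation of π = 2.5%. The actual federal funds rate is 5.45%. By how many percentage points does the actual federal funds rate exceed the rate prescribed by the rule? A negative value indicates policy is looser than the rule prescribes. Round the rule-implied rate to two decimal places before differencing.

Output 1.4% below potential → ŷ = -1.4.
r = 1.7 + 2.0 + 1.7 × (2.5 − 2.0) + 1.1 × (-1.4)
   = 1.7 + 2 + 0.85 − 1.54 = 3.01
Deviation = 5.45 − 3.01 = 2.44 pp.

2.44 pp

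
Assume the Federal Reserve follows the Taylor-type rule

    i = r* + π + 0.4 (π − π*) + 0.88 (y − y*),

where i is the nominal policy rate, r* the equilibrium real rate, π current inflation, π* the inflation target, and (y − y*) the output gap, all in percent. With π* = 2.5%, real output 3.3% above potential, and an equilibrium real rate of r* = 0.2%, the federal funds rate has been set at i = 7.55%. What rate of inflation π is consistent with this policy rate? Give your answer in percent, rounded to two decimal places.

Output 3.3% above potential → (y − y*) = 3.3.
Collecting π: i = r* + (1 + 0.4) π − 0.4 π* + 0.88 (y − y*)
1.4 π = 7.55 − 0.2 + 0.4 × 2.5 − 0.88 × 3.3 = 5.446
π = 5.446 / 1.4 = 3.89

3.89%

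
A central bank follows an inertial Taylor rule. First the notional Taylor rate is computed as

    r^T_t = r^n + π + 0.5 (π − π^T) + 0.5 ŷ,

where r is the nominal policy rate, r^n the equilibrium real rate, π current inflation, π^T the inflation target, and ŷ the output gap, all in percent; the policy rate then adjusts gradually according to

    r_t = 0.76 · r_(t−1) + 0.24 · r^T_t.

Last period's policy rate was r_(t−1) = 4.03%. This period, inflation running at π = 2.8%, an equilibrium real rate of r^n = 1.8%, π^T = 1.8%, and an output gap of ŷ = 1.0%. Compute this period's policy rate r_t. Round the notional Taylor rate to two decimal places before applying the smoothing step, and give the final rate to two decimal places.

r^T_t = 1.8 + 2.8 + 0.5 × (2.8 − 1.8) + 0.5 × 1.0
   = 1.8 + 2.8 + 0.5 + 0.5 = 5.60
r_t = 0.76 × 4.03 + 0.24 × 5.60 = 3.0628 + 1.344 = 4.41

4.41%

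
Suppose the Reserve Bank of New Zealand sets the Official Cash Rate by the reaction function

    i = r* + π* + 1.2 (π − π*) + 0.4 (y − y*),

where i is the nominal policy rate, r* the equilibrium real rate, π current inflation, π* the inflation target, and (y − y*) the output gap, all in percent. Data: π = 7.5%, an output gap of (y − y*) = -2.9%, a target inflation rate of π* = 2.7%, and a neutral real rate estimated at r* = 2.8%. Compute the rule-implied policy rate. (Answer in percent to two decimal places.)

i = 2.8 + 2.7 + 1.2 × (7.5 − 2.7) + 0.4 × (-2.9)
   = 2.8 + 2.7 + 5.76 − 1.16 = 10.10

10.10%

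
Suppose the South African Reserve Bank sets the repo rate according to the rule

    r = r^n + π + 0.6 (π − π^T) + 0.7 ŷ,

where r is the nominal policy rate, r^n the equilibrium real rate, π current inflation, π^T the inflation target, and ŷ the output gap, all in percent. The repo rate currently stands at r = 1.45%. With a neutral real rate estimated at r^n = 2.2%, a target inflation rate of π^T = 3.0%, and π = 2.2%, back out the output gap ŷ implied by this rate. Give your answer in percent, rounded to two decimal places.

0.7 ŷ = 1.45 − 2.2 − 2.2 − 0.6 × (2.2 − 3.0) = -2.47
ŷ = -2.47 / 0.7 = -3.53

-3.53%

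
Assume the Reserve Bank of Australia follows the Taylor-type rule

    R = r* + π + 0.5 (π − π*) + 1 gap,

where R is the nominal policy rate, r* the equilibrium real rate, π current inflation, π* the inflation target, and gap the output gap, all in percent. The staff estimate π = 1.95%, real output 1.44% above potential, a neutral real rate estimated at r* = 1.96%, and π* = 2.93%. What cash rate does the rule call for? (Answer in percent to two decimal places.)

4.86%

Output 1.44% above potential → gap = 1.44.
R = 1.96 + 1.95 + 0.5 × (1.95 − 2.93) + 1 × 1.44
   = 1.96 + 1.95 − 0.49 + 1.44 = 4.86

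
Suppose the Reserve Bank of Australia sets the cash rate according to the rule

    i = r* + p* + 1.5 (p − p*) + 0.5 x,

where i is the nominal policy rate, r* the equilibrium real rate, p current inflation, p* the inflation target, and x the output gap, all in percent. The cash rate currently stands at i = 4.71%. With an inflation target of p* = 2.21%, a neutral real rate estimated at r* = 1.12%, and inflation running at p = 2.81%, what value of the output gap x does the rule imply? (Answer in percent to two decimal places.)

0.96%

0.5 x = 4.71 − 1.12 − 2.21 − 1.5 × (2.81 − 2.21) = 0.48
x = 0.48 / 0.5 = 0.96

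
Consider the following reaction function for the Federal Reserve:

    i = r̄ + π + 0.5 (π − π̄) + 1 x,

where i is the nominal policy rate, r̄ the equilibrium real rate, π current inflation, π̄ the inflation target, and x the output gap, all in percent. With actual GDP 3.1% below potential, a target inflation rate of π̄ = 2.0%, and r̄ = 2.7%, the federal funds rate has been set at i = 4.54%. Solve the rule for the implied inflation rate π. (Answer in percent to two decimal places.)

3.96%

Output 3.1% below potential → x = -3.1.
Collecting π: i = r̄ + (1 + 0.5) π − 0.5 π̄ + 1 x
1.5 π = 4.54 − 2.7 + 0.5 × 2.0 − 1 × (-3.1) = 5.94
π = 5.94 / 1.5 = 3.96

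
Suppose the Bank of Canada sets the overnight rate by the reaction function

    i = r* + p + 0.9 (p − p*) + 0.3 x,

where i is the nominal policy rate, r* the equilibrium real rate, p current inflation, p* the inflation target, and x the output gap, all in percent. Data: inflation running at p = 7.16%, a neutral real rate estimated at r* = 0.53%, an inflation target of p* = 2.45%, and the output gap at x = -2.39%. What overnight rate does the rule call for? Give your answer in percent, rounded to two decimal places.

11.21%

i = 0.53 + 7.16 + 0.9 × (7.16 − 2.45) + 0.3 × (-2.39)
   = 0.53 + 7.16 + 4.239 − 0.717 = 11.21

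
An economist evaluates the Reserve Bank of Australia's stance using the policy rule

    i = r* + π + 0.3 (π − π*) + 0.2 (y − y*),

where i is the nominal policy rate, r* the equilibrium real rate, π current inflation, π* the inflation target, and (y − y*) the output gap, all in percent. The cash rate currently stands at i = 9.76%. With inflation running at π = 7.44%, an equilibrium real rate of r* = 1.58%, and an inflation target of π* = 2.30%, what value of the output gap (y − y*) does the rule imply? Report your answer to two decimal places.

-4.01%

0.2 (y − y*) = 9.76 − 1.58 − 7.44 − 0.3 × (7.44 − 2.30) = -0.802
(y − y*) = -0.802 / 0.2 = -4.01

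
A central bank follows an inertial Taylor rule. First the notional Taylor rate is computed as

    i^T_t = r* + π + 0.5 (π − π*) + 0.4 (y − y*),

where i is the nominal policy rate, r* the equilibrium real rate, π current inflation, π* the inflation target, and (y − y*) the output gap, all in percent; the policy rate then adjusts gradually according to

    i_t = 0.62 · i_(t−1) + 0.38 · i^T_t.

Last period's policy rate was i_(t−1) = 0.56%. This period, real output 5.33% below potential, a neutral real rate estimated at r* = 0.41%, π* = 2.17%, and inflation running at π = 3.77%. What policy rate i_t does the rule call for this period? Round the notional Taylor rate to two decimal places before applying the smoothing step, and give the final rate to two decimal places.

1.43%

Output 5.33% below potential → (y − y*) = -5.33.
i^T_t = 0.41 + 3.77 + 0.5 × (3.77 − 2.17) + 0.4 × (-5.33)
   = 0.41 + 3.77 + 0.8 − 2.132 = 2.85
i_t = 0.62 × 0.56 + 0.38 × 2.85 = 0.3472 + 1.083 = 1.43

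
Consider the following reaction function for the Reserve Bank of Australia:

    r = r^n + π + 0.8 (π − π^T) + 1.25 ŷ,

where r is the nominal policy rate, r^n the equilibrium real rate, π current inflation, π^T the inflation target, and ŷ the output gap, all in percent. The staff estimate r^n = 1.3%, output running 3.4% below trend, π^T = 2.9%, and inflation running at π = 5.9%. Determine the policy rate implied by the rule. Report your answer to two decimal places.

5.35%

Output 3.4% below potential → ŷ = -3.4.
r = 1.3 + 5.9 + 0.8 × (5.9 − 2.9) + 1.25 × (-3.4)
   = 1.3 + 5.9 + 2.4 − 4.25 = 5.35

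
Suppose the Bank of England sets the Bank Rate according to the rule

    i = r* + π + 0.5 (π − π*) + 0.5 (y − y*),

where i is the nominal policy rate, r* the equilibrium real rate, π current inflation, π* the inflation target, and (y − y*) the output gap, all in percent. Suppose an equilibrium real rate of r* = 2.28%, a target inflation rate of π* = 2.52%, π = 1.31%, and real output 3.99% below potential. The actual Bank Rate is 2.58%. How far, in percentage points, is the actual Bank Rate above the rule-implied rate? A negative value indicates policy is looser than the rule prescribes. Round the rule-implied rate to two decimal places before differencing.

1.59 pp

Output 3.99% below potential → (y − y*) = -3.99.
i = 2.28 + 1.31 + 0.5 × (1.31 − 2.52) + 0.5 × (-3.99)
   = 2.28 + 1.31 − 0.605 − 1.995 = 0.99
Deviation = 2.58 − 0.99 = 1.59 pp.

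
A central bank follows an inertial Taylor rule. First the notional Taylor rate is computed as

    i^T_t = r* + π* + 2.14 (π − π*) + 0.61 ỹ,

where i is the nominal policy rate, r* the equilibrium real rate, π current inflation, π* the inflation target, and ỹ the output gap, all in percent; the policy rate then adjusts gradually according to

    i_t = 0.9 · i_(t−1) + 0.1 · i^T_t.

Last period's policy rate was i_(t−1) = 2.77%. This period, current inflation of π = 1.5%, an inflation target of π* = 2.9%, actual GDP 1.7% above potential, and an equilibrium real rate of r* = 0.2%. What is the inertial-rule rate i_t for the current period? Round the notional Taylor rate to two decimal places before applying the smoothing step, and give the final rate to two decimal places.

Output 1.7% above potential → ỹ = 1.7.
i^T_t = 0.2 + 2.9 + 2.14 × (1.5 − 2.9) + 0.61 × 1.7
   = 0.2 + 2.9 − 2.996 + 1.037 = 1.14
i_t = 0.9 × 2.77 + 0.1 × 1.14 = 2.493 + 0.114 = 2.61

2.61%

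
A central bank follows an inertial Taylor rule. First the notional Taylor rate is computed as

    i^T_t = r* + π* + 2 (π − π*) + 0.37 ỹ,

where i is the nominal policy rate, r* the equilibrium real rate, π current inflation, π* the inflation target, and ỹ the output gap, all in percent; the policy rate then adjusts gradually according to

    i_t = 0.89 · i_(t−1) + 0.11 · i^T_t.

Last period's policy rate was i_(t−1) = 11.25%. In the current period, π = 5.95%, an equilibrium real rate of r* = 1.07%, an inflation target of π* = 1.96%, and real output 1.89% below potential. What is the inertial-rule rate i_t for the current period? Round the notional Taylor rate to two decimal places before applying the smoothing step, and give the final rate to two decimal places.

Output 1.89% below potential → ỹ = -1.89.
i^T_t = 1.07 + 1.96 + 2 × (5.95 − 1.96) + 0.37 × (-1.89)
   = 1.07 + 1.96 + 7.98 − 0.6993 = 10.31
i_t = 0.89 × 11.25 + 0.11 × 10.31 = 10.0125 + 1.1341 = 11.15

11.15%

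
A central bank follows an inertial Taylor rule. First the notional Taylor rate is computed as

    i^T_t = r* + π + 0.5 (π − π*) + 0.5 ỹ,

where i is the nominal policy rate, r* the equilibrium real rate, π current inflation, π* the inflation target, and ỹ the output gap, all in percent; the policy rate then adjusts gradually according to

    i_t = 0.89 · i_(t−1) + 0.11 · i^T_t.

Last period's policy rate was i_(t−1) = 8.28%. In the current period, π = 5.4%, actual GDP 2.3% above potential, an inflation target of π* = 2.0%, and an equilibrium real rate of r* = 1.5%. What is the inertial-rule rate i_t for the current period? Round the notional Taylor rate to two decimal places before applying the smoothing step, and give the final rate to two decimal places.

Output 2.3% above potential → ỹ = 2.3.
i^T_t = 1.5 + 5.4 + 0.5 × (5.4 − 2.0) + 0.5 × 2.3
   = 1.5 + 5.4 + 1.7 + 1.15 = 9.75
i_t = 0.89 × 8.28 + 0.11 × 9.75 = 7.3692 + 1.0725 = 8.44

8.44%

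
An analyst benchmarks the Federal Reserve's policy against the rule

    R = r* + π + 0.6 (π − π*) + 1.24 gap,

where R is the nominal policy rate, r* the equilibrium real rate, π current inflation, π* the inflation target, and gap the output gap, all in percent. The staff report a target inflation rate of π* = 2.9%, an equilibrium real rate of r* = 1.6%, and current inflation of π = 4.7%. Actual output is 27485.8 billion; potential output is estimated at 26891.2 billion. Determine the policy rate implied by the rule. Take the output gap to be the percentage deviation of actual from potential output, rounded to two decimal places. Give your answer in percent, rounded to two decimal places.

Output gap = 100 × (27485.8 − 26891.2) / 26891.2 = 2.21%.
R = 1.60 + 4.70 + 0.6 × (4.70 − 2.90) + 1.24 × 2.21
   = 1.60 + 4.7 + 1.08 + 2.7404 = 10.12

10.12%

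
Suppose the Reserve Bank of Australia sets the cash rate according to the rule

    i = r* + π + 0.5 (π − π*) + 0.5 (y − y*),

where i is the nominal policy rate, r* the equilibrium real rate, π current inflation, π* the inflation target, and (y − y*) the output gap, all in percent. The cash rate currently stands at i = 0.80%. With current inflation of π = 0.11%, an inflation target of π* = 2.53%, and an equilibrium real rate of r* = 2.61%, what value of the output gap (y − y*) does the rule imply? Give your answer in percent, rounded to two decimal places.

-1.42%

0.5 (y − y*) = 0.80 − 2.61 − 0.11 − 0.5 × (0.11 − 2.53) = -0.71
(y − y*) = -0.71 / 0.5 = -1.42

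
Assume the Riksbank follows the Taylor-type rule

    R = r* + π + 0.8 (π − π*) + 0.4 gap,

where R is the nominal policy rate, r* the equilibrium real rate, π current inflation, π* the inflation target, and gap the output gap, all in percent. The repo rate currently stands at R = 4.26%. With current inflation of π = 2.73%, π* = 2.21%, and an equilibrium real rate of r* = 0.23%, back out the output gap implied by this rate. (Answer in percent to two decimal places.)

0.4 gap = 4.26 − 0.23 − 2.73 − 0.8 × (2.73 − 2.21) = 0.884
gap = 0.884 / 0.4 = 2.21

2.21%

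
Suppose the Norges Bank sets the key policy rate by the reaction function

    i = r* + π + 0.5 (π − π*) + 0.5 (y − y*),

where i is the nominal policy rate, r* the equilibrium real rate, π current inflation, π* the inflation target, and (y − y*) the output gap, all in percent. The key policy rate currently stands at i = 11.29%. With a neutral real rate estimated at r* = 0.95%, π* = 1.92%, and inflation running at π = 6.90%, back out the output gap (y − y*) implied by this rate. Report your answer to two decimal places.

0.5 (y − y*) = 11.29 − 0.95 − 6.90 − 0.5 × (6.90 − 1.92) = 0.95
(y − y*) = 0.95 / 0.5 = 1.90

1.90%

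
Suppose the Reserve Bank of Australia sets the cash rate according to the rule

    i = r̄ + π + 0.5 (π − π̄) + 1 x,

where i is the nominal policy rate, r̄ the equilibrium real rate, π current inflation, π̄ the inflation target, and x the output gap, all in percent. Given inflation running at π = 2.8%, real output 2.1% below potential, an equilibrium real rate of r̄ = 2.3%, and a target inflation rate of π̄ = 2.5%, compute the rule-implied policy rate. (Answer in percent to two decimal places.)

3.15%

Output 2.1% below potential → x = -2.1.
i = 2.3 + 2.8 + 0.5 × (2.8 − 2.5) + 1 × (-2.1)
   = 2.3 + 2.8 + 0.15 − 2.1 = 3.15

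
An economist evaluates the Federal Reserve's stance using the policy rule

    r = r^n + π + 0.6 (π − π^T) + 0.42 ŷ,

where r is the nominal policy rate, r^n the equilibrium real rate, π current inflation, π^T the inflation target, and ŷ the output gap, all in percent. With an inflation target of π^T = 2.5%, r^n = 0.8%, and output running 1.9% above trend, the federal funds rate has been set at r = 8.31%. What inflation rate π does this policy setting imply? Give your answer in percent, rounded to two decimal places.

Output 1.9% above potential → ŷ = 1.9.
Collecting π: r = r^n + (1 + 0.6) π − 0.6 π^T + 0.42 ŷ
1.6 π = 8.31 − 0.8 + 0.6 × 2.5 − 0.42 × 1.9 = 8.212
π = 8.212 / 1.6 = 5.13

5.13%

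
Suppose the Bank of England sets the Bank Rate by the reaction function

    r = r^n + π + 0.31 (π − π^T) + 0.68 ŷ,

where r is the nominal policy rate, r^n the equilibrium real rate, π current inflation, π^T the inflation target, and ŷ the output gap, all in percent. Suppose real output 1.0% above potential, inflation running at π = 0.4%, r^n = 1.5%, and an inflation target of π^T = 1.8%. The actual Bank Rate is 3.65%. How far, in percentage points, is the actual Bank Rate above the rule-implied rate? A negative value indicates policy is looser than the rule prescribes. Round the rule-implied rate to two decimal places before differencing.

Output 1.0% above potential → ŷ = 1.0.
r = 1.5 + 0.4 + 0.31 × (0.4 − 1.8) + 0.68 × 1.0
   = 1.5 + 0.4 − 0.434 + 0.68 = 2.15
Deviation = 3.65 − 2.15 = 1.50 pp.

1.50 pp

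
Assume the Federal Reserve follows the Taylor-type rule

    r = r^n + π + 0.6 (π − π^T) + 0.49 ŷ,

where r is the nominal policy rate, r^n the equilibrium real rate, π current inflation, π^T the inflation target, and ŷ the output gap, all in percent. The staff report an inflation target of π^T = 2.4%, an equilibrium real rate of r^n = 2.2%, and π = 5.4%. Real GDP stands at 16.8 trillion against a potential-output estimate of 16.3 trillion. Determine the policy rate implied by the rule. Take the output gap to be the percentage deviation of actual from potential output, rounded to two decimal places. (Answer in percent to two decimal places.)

Output gap = 100 × (16.8 − 16.3) / 16.3 = 3.07%.
r = 2.20 + 5.40 + 0.6 × (5.40 − 2.40) + 0.49 × 3.07
   = 2.20 + 5.4 + 1.8 + 1.5043 = 10.90

10.90%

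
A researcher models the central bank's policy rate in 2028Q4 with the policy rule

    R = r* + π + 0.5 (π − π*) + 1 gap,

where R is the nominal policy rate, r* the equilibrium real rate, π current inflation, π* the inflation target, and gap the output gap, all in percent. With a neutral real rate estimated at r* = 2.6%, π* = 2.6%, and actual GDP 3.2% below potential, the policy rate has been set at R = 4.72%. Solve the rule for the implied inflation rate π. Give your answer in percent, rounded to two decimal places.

Output 3.2% below potential → gap = -3.2.
Collecting π: R = r* + (1 + 0.5) π − 0.5 π* + 1 gap
1.5 π = 4.72 − 2.6 + 0.5 × 2.6 − 1 × (-3.2) = 6.62
π = 6.62 / 1.5 = 4.41

4.41%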